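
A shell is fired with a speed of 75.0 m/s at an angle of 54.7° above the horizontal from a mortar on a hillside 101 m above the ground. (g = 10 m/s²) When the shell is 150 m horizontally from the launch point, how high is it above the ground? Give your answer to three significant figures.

v_x = 75.0 cos 54.7° = 43.34 m/s, v_y0 = 75.0 sin 54.7° = 61.21 m/s.
Time to reach x = 150 m: t = x / v_x = 150 / 43.34 = 3.461 s.
y = 101 + v_y0 t − ½ g t² = 101 + 61.21×3.461 − 5.000×3.461² = 253 m.

253 m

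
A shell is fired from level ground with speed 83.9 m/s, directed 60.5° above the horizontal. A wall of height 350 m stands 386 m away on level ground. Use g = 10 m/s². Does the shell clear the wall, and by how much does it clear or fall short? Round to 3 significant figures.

No — it falls 104 m short of clearing the wall.

v_x = 83.9 cos 60.5° = 41.31 m/s; v_y0 = 83.9 sin 60.5° = 73.02 m/s.
Time to reach the wall: t = 386 / 41.31 = 9.344 s.
Height at that point: y = 73.02×9.344 − 5.000×9.344² = 245.7 m.
That is 350 − 245.7 = 104 m below the top of the wall, so the shell does not clear it.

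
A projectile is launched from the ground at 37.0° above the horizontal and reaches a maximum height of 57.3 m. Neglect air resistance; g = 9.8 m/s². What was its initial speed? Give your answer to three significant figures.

At maximum height v_y = 0, so (v₀ sin θ)² = 2 g H.
v₀ sin 37.0° = √(2 × 9.8 × 57.3) = 33.51 m/s.
v₀ = 33.51 / sin 37.0° = 33.51 / 0.6018 = 55.7 m/s.

55.7 m/s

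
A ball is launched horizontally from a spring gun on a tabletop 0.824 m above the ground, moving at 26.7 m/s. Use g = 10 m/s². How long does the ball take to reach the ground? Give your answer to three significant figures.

The horizontal speed doesn't affect the fall. With v_y0 = 0, h = ½ g t².
t = √(2 × 0.824 / 10) = √0.1648 = 0.406 s.

0.406 s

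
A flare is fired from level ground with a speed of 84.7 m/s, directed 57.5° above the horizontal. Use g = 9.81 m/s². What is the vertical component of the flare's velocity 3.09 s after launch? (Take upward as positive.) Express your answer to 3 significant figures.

41.1 m/s

Initial vertical component: v_y0 = 84.7 sin 57.5° = 71.44 m/s.
v_y(t) = v_y0 − g t = 71.44 − 9.81 × 3.09 = 41.1 m/s.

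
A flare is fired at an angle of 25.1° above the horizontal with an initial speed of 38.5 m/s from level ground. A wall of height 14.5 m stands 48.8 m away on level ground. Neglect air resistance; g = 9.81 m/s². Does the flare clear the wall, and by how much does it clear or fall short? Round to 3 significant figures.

No — it falls 1.25 m short of clearing the wall.

v_x = 38.5 cos 25.1° = 34.86 m/s; v_y0 = 38.5 sin 25.1° = 16.33 m/s.
Time to reach the wall: t = 48.8 / 34.86 = 1.400 s.
Height at that point: y = 16.33×1.400 − 4.905×1.400² = 13.25 m.
That is 14.5 − 13.25 = 1.25 m below the top of the wall, so the flare does not clear it.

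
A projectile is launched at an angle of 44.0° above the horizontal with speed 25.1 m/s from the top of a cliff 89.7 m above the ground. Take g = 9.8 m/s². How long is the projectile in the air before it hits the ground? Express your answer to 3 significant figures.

Vertical component: v_y = 25.1 sin 44.0° = 17.44 m/s.
Taking up as positive with launch at y = 89.7 m, landing at y = 0: 0 = 89.7 + 17.44 t − ½(9.8) t².
Solving 4.900 t² − 17.44 t − 89.7 = 0 gives t = [17.44 + √(17.44² + 4·4.900·89.7)] / 9.800 = 6.41 s.

6.41 s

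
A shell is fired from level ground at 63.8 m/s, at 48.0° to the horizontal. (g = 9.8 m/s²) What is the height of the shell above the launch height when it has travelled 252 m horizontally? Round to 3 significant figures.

v_x = 63.8 cos 48.0° = 42.69 m/s, v_y0 = 63.8 sin 48.0° = 47.41 m/s.
Time to reach x = 252 m: t = x / v_x = 252 / 42.69 = 5.903 s.
y = v_y0 t − ½ g t² = 47.41×5.903 − 4.900×5.903² = 109 m.

109 m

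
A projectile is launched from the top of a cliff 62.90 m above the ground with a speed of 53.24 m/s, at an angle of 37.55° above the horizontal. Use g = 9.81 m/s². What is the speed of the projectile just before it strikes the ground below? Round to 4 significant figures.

v_x = 53.24 cos 37.55° = 42.210 m/s is unchanged throughout.
For the vertical component, v_y² = v_y0² + 2 g h = (32.447)² + 2×9.81×62.90 = 2286.9, so |v_y| = 47.822 m/s.
Impact speed = √(v_x² + v_y²) = √(1781.7 + 2286.9) = 63.79 m/s.

63.79 m/s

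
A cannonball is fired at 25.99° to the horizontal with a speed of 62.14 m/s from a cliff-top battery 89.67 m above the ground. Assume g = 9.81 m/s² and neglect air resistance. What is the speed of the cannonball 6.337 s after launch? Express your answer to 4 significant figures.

v_x = 62.14 cos 25.99° = 55.856 m/s (constant).
v_y(t) = 62.14 sin 25.99° − g t = 27.231 − 9.81 × 6.337 = -34.935 m/s.
Speed = √(v_x² + v_y²) = √(3119.9 + 1220.5) = 65.88 m/s.

65.88 m/s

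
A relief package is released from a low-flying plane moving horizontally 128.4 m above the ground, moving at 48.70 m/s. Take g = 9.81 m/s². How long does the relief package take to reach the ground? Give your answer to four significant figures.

5.116 s

The horizontal speed doesn't affect the fall. With v_y0 = 0, h = ½ g t².
t = √(2 × 128.4 / 9.81) = √26.177 = 5.116 s.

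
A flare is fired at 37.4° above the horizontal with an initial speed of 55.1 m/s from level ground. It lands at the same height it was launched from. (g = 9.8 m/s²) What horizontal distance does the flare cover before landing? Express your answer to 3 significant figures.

Components: v_x = 55.1 cos 37.4° = 43.77 m/s, v_y = 55.1 sin 37.4° = 33.47 m/s.
Time of flight (same landing height): t = 2 v_y / g = 2 × 33.47 / 9.8 = 6.831 s.
Range: R = v_x · t = 43.77 × 6.831 = 299 m.

299 m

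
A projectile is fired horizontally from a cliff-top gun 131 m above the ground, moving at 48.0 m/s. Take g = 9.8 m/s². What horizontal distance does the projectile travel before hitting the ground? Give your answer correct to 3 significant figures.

Initial vertical velocity is zero, so the fall time comes from h = ½ g t²: t = √(2 × 131 / 9.8) = 5.171 s.
Horizontal motion is uniform at 48.0 m/s, so x = 48.0 × 5.171 = 248 m.

248 m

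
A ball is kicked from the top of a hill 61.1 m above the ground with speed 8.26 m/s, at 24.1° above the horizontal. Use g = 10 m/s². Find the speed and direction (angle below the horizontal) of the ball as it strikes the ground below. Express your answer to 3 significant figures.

35.9 m/s at 77.9° below the horizontal

v_x = 8.26 cos 24.1° = 7.540 m/s (constant).
|v_y| at impact = √((3.373)² + 2×10×61.1) = 35.12 m/s.
Speed = √(7.540² + 35.12²) = 35.9 m/s; angle = arctan(35.12/7.540) = 77.9° below horizontal.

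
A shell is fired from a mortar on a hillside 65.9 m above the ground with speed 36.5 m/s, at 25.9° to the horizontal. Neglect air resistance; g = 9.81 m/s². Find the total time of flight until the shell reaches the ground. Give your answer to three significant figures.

Vertical component: v_y = 36.5 sin 25.9° = 15.94 m/s.
Taking up as positive with launch at y = 65.9 m, landing at y = 0: 0 = 65.9 + 15.94 t − ½(9.81) t².
Solving 4.905 t² − 15.94 t − 65.9 = 0 gives t = [15.94 + √(15.94² + 4·4.905·65.9)] / 9.810 = 5.63 s.

5.63 s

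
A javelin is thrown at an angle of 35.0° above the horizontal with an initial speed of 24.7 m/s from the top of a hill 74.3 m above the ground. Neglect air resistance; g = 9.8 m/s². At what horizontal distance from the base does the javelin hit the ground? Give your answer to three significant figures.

Components: v_x = 24.7 cos 35.0° = 20.23 m/s, v_y = 24.7 sin 35.0° = 14.17 m/s.
Vertical: 0 = 74.3 + 14.17 t − ½(9.8) t² ⇒ 4.900 t² − 14.17 t − 74.3 = 0.
t = [14.17 + √(200.8 + 1456)] / 9.800 = 5.599 s.
Horizontal: R = v_x · t = 20.23 × 5.599 = 113 m.

113 m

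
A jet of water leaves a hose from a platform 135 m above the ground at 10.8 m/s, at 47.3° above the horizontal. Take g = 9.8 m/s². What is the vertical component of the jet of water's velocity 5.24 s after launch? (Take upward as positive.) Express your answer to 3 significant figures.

Initial vertical component: v_y0 = 10.8 sin 47.3° = 7.937 m/s.
v_y(t) = v_y0 − g t = 7.937 − 9.8 × 5.24 = -43.4 m/s.

-43.4 m/s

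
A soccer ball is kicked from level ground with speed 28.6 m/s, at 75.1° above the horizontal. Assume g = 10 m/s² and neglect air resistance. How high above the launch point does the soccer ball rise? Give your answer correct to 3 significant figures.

38.2 m

Vertical component of launch velocity: v_y = 28.6 sin 75.1° = 27.64 m/s.
At the highest point the vertical velocity is zero, so v_y² = 2 g h_max.
h_max = (27.64)² / (2 × 10) = 764.0 / 20.00 = 38.2 m.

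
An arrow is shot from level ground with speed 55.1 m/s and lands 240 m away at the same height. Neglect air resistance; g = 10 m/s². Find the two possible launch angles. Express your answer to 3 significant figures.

26.1° and 63.9°

Level-ground range: R = v₀² sin(2θ)/g ⇒ sin 2θ = R g / v₀² = 240×10/55.1² = 0.7905.
2θ = arcsin(0.7905) = 52.23° or 180° − 52.23° = 127.77°.
So θ = 26.1° or θ = 63.9°.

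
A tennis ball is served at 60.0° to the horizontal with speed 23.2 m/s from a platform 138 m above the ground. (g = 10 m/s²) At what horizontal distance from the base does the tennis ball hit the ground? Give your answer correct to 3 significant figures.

Components: v_x = 23.2 cos 60.0° = 11.60 m/s, v_y = 23.2 sin 60.0° = 20.09 m/s.
Vertical: 0 = 138 + 20.09 t − ½(10) t² ⇒ 5.000 t² − 20.09 t − 138 = 0.
t = [20.09 + √(403.6 + 2760)] / 10.00 = 7.634 s.
Horizontal: R = v_x · t = 11.60 × 7.634 = 88.6 m.

88.6 m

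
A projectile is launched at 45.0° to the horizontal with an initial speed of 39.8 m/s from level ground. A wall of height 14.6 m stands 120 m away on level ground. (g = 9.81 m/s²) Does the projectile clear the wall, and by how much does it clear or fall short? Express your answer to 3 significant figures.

v_x = 39.8 cos 45.0° = 28.14 m/s; v_y0 = 39.8 sin 45.0° = 28.14 m/s.
Time to reach the wall: t = 120 / 28.14 = 4.264 s.
Height at that point: y = 28.14×4.264 − 4.905×4.264² = 30.81 m.
That is 30.81 − 14.6 = 16.2 m above the top of the wall, so the projectile clears it.

Yes — it clears the wall by 16.2 m.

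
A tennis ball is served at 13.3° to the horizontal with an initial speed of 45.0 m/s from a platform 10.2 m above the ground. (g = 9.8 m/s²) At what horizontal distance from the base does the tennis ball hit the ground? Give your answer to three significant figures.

125 m

Components: v_x = 45.0 cos 13.3° = 43.79 m/s, v_y = 45.0 sin 13.3° = 10.35 m/s.
Vertical: 0 = 10.2 + 10.35 t − ½(9.8) t² ⇒ 4.900 t² − 10.35 t − 10.2 = 0.
t = [10.35 + √(107.1 + 199.9)] / 9.800 = 2.844 s.
Horizontal: R = v_x · t = 43.79 × 2.844 = 125 m.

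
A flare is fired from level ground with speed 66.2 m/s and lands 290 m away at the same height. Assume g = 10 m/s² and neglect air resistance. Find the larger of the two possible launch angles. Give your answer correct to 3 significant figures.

69.3°

Level-ground range: R = v₀² sin(2θ)/g ⇒ sin 2θ = R g / v₀² = 290×10/66.2² = 0.6617.
2θ = arcsin(0.6617) = 41.43° or 180° − 41.43° = 138.57°.
So θ = 20.7° or θ = 69.3°.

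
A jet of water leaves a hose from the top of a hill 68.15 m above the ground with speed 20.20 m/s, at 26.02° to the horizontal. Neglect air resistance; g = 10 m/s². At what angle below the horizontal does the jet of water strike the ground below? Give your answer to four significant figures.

v_x = 20.20 cos 26.02° = 18.153 m/s.
At impact |v_y| = √(v_y0² + 2 g h) = √(8.8614² + 2×10×68.15) = 37.967 m/s.
Angle below horizontal = arctan(|v_y| / v_x) = arctan(37.967 / 18.153) = 64.45°.

64.45°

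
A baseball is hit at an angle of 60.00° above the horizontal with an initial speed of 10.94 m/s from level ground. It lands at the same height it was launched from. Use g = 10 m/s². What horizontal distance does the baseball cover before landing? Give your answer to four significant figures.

10.36 m

For level ground, R = v₀² sin(2θ) / g.
sin(2 × 60.00°) = sin 120.00° = 0.8660.
R = (10.94)² × 0.8660 / 10 = 10.36 m.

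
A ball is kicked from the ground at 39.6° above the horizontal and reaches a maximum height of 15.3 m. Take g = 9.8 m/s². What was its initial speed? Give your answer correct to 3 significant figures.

At maximum height v_y = 0, so (v₀ sin θ)² = 2 g H.
v₀ sin 39.6° = √(2 × 9.8 × 15.3) = 17.32 m/s.
v₀ = 17.32 / sin 39.6° = 17.32 / 0.6374 = 27.2 m/s.

27.2 m/s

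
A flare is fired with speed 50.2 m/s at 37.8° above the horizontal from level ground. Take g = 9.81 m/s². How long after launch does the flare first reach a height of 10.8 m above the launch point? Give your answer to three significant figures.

v_y0 = 50.2 sin 37.8° = 30.77 m/s.
Set y = v_y0 t − ½ g t² = 10.8: 4.905 t² − 30.77 t + 10.8 = 0.
t = [30.77 ± √(946.8 − 211.9)] / 9.81 = (30.77 ± 27.11) / 9.81, giving t = 0.373 s or t = 5.90 s.
The flare is on the way up at the first time, so t = 0.373 s.

0.373 s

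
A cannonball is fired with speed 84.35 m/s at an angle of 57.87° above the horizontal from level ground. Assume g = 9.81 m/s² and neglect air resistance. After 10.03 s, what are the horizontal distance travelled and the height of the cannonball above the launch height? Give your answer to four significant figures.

v_x = 84.35 cos 57.87° = 44.861 m/s; v_y0 = 84.35 sin 57.87° = 71.431 m/s.
x = v_x t = 44.861 × 10.03 = 450.0 m.
y = v_y0 t − ½ g t² = 71.431×10.03 − 4.905×10.03² = 223.0 m.

x = 450.0 m, y = 223.0 m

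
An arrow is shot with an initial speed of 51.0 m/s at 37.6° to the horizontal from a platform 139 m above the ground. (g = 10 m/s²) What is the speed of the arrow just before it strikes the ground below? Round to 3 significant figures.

73.4 m/s

v_x = 51.0 cos 37.6° = 40.41 m/s is unchanged throughout.
For the vertical component, v_y² = v_y0² + 2 g h = (31.12)² + 2×10×139 = 3748, so |v_y| = 61.22 m/s.
Impact speed = √(v_x² + v_y²) = √(1633 + 3748) = 73.4 m/s.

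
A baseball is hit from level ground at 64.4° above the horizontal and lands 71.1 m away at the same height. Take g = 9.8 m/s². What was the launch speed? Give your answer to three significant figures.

29.9 m/s

On level ground, R = v₀² sin(2θ) / g, so v₀ = √(R g / sin 2θ).
sin(2 × 64.4°) = 0.7793.
v₀ = √(71.1 × 9.8 / 0.7793) = √894.1 = 29.9 m/s.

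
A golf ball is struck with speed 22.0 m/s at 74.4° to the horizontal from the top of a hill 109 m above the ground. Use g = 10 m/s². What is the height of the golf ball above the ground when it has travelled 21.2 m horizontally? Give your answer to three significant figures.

v_x = 22.0 cos 74.4° = 5.916 m/s, v_y0 = 22.0 sin 74.4° = 21.19 m/s.
Time to reach x = 21.2 m: t = x / v_x = 21.2 / 5.916 = 3.584 s.
y = 109 + v_y0 t − ½ g t² = 109 + 21.19×3.584 − 5.000×3.584² = 121 m.

121 m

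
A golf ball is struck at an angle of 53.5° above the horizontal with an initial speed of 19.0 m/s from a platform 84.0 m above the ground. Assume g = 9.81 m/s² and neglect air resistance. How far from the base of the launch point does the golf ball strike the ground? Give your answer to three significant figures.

Components: v_x = 19.0 cos 53.5° = 11.30 m/s, v_y = 19.0 sin 53.5° = 15.27 m/s.
Vertical: 0 = 84.0 + 15.27 t − ½(9.81) t² ⇒ 4.905 t² − 15.27 t − 84.0 = 0.
t = [15.27 + √(233.2 + 1648)] / 9.810 = 5.978 s.
Horizontal: R = v_x · t = 11.30 × 5.978 = 67.6 m.

67.6 m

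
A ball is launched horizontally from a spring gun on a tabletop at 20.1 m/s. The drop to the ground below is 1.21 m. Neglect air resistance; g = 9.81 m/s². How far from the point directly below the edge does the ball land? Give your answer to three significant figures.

9.98 m

Initial vertical velocity is zero, so the fall time comes from h = ½ g t²: t = √(2 × 1.21 / 9.81) = 0.4967 s.
Horizontal motion is uniform at 20.1 m/s, so x = 20.1 × 0.4967 = 9.98 m.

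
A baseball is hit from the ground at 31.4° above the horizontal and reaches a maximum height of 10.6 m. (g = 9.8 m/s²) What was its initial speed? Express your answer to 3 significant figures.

27.7 m/s

At maximum height v_y = 0, so (v₀ sin θ)² = 2 g H.
v₀ sin 31.4° = √(2 × 9.8 × 10.6) = 14.41 m/s.
v₀ = 14.41 / sin 31.4° = 14.41 / 0.5210 = 27.7 m/s.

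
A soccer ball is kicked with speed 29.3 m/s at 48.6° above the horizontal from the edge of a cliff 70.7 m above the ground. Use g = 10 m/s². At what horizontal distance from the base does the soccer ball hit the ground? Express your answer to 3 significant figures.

Components: v_x = 29.3 cos 48.6° = 19.38 m/s, v_y = 29.3 sin 48.6° = 21.98 m/s.
Vertical: 0 = 70.7 + 21.98 t − ½(10) t² ⇒ 5.000 t² − 21.98 t − 70.7 = 0.
t = [21.98 + √(483.1 + 1414)] / 10.00 = 6.554 s.
Horizontal: R = v_x · t = 19.38 × 6.554 = 127 m.

127 m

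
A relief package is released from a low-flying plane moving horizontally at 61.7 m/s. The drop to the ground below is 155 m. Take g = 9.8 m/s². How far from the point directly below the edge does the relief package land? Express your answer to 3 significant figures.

Initial vertical velocity is zero, so the fall time comes from h = ½ g t²: t = √(2 × 155 / 9.8) = 5.624 s.
Horizontal motion is uniform at 61.7 m/s, so x = 61.7 × 5.624 = 347 m.

347 m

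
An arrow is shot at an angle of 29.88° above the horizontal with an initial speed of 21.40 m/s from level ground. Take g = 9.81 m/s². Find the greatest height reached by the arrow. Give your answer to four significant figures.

Vertical component of launch velocity: v_y = 21.40 sin 29.88° = 10.661 m/s.
At the highest point the vertical velocity is zero, so v_y² = 2 g h_max.
h_max = (10.661)² / (2 × 9.81) = 113.66 / 19.62 = 5.793 m.

5.793 m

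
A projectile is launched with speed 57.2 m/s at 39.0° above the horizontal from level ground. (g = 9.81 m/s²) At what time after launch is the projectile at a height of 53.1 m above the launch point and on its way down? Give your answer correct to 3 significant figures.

5.29 s

v_y0 = 57.2 sin 39.0° = 36.00 m/s.
Set y = v_y0 t − ½ g t² = 53.1: 4.905 t² − 36.00 t + 53.1 = 0.
t = [36.00 ± √(1296 − 1042)] / 9.81 = (36.00 ± 15.94) / 9.81, giving t = 2.04 s or t = 5.29 s.
On the way down corresponds to the larger root: t = 5.29 s.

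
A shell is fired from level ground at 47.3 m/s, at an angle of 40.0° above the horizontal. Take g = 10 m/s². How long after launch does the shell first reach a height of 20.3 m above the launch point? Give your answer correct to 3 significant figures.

0.764 s

v_y0 = 47.3 sin 40.0° = 30.40 m/s.
Set y = v_y0 t − ½ g t² = 20.3: 5.000 t² − 30.40 t + 20.3 = 0.
t = [30.40 ± √(924.2 − 406.0)] / 10 = (30.40 ± 22.76) / 10, giving t = 0.764 s or t = 5.32 s.
The shell is on the way up at the first time, so t = 0.764 s.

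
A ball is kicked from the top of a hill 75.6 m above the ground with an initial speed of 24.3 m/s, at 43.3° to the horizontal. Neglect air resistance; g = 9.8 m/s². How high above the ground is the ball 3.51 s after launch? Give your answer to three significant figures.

v_y0 = 24.3 sin 43.3° = 16.67 m/s.
y(t) = 75.6 + v_y0 t − ½ g t² = 75.6 + 16.67×3.51 − ½×9.8×3.51² = 73.7 m.

73.7 m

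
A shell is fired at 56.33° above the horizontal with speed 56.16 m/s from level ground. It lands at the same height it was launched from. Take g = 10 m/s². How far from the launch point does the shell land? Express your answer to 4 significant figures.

291.0 m

For level ground, R = v₀² sin(2θ) / g.
sin(2 × 56.33°) = sin 112.66° = 0.9228.
R = (56.16)² × 0.9228 / 10 = 291.0 m.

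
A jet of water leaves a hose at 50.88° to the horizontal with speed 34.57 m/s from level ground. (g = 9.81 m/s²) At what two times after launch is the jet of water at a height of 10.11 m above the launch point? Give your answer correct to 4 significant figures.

0.4073 s and 5.061 s

v_y0 = 34.57 sin 50.88° = 26.820 m/s.
Set y = v_y0 t − ½ g t² = 10.11: 4.905 t² − 26.820 t + 10.11 = 0.
t = [26.820 ± √(719.31 − 198.36)] / 9.81 = (26.820 ± 22.824) / 9.81, giving t = 0.4073 s or t = 5.061 s.
So the jet of water is at 10.11 m at t = 0.4073 s (rising) and t = 5.061 s (falling).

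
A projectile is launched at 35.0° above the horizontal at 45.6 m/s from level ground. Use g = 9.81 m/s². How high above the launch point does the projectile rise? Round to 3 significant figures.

Vertical component of launch velocity: v_y = 45.6 sin 35.0° = 26.16 m/s.
At the highest point the vertical velocity is zero, so v_y² = 2 g h_max.
h_max = (26.16)² / (2 × 9.81) = 684.3 / 19.62 = 34.9 m.

34.9 m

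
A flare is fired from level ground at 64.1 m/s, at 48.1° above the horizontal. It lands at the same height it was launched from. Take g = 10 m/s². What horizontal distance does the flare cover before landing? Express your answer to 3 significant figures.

Components: v_x = 64.1 cos 48.1° = 42.81 m/s, v_y = 64.1 sin 48.1° = 47.71 m/s.
Time of flight (same landing height): t = 2 v_y / g = 2 × 47.71 / 10 = 9.542 s.
Range: R = v_x · t = 42.81 × 9.542 = 408 m.

408 m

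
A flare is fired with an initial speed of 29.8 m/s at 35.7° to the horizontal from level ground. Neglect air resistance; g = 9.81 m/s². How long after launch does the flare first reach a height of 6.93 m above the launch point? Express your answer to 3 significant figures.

v_y0 = 29.8 sin 35.7° = 17.39 m/s.
Set y = v_y0 t − ½ g t² = 6.93: 4.905 t² − 17.39 t + 6.93 = 0.
t = [17.39 ± √(302.4 − 136.0)] / 9.81 = (17.39 ± 12.90) / 9.81, giving t = 0.458 s or t = 3.09 s.
The flare is on the way up at the first time, so t = 0.458 s.

0.458 s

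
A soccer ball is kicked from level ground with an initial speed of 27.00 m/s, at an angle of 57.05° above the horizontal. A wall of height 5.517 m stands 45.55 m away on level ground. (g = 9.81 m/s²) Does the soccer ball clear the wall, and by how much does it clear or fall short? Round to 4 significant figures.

v_x = 27.00 cos 57.05° = 14.685 m/s; v_y0 = 27.00 sin 57.05° = 22.657 m/s.
Time to reach the wall: t = 45.55 / 14.685 = 3.1018 s.
Height at that point: y = 22.657×3.1018 − 4.905×3.1018² = 23.086 m.
That is 23.086 − 5.517 = 17.57 m above the top of the wall, so the soccer ball clears it.

Yes — it clears the wall by 17.57 m.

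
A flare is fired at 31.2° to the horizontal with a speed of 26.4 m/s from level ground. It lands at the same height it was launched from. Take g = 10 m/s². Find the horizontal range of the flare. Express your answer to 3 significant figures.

Components: v_x = 26.4 cos 31.2° = 22.58 m/s, v_y = 26.4 sin 31.2° = 13.68 m/s.
Time of flight (same landing height): t = 2 v_y / g = 2 × 13.68 / 10 = 2.736 s.
Range: R = v_x · t = 22.58 × 2.736 = 61.8 m.

61.8 m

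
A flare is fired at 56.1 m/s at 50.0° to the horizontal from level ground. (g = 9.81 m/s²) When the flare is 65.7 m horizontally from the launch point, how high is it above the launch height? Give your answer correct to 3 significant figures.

62.0 m

v_x = 56.1 cos 50.0° = 36.06 m/s, v_y0 = 56.1 sin 50.0° = 42.98 m/s.
Time to reach x = 65.7 m: t = x / v_x = 65.7 / 36.06 = 1.822 s.
y = v_y0 t − ½ g t² = 42.98×1.822 − 4.905×1.822² = 62.0 m.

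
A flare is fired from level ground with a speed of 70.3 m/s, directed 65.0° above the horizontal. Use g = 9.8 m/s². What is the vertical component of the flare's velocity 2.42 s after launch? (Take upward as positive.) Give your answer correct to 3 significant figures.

40.0 m/s

Initial vertical component: v_y0 = 70.3 sin 65.0° = 63.71 m/s.
v_y(t) = v_y0 − g t = 63.71 − 9.8 × 2.42 = 40.0 m/s.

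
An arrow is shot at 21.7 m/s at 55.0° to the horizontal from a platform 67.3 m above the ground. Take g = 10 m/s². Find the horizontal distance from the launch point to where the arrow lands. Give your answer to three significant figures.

72.9 m

Components: v_x = 21.7 cos 55.0° = 12.45 m/s, v_y = 21.7 sin 55.0° = 17.78 m/s.
Vertical: 0 = 67.3 + 17.78 t − ½(10) t² ⇒ 5.000 t² − 17.78 t − 67.3 = 0.
t = [17.78 + √(316.1 + 1346)] / 10.00 = 5.855 s.
Horizontal: R = v_x · t = 12.45 × 5.855 = 72.9 m.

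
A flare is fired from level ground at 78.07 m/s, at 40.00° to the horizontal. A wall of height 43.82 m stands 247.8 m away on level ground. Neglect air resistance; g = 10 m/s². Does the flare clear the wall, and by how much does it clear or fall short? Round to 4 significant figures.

Yes — it clears the wall by 78.27 m.

v_x = 78.07 cos 40.00° = 59.805 m/s; v_y0 = 78.07 sin 40.00° = 50.182 m/s.
Time to reach the wall: t = 247.8 / 59.805 = 4.1435 s.
Height at that point: y = 50.182×4.1435 − 5.000×4.1435² = 122.09 m.
That is 122.09 − 43.82 = 78.27 m above the top of the wall, so the flare clears it.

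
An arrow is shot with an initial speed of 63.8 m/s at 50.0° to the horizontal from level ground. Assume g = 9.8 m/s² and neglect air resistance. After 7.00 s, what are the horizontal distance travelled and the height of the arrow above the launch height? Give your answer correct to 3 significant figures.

x = 287 m, y = 102 m

v_x = 63.8 cos 50.0° = 41.01 m/s; v_y0 = 63.8 sin 50.0° = 48.87 m/s.
x = v_x t = 41.01 × 7.00 = 287 m.
y = v_y0 t − ½ g t² = 48.87×7.00 − 4.900×7.00² = 102 m.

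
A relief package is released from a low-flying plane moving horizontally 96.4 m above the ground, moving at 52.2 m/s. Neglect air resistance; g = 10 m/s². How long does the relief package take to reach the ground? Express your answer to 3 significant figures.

The horizontal speed doesn't affect the fall. With v_y0 = 0, h = ½ g t².
t = √(2 × 96.4 / 10) = √19.28 = 4.39 s.

4.39 s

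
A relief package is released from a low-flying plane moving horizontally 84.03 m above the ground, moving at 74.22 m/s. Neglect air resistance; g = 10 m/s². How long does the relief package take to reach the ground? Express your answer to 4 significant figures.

The horizontal speed doesn't affect the fall. With v_y0 = 0, h = ½ g t².
t = √(2 × 84.03 / 10) = √16.806 = 4.100 s.

4.100 s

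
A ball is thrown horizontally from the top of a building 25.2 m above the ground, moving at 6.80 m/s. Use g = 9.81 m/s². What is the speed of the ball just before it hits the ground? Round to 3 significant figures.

Fall time: t = √(2 × 25.2 / 9.81) = 2.267 s.
At impact: v_x = 6.80 m/s (unchanged), v_y = g t = 9.81 × 2.267 = 22.24 m/s.
Speed = √(v_x² + v_y²) = √(46.24 + 494.6) = 23.3 m/s.

23.3 m/s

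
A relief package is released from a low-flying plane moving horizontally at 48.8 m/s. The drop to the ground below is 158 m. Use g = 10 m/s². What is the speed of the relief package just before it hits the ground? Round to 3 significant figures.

74.4 m/s

Fall time: t = √(2 × 158 / 10) = 5.621 s.
At impact: v_x = 48.8 m/s (unchanged), v_y = g t = 10 × 5.621 = 56.21 m/s.
Speed = √(v_x² + v_y²) = √(2381 + 3160) = 74.4 m/s.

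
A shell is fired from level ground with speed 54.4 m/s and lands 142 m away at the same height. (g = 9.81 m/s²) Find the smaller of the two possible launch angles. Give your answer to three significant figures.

Level-ground range: R = v₀² sin(2θ)/g ⇒ sin 2θ = R g / v₀² = 142×9.81/54.4² = 0.4707.
2θ = arcsin(0.4707) = 28.08° or 180° − 28.08° = 151.92°.
So θ = 14.0° or θ = 76.0°.

14.0°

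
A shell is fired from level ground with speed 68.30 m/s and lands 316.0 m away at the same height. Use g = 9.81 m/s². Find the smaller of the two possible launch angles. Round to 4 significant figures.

Level-ground range: R = v₀² sin(2θ)/g ⇒ sin 2θ = R g / v₀² = 316.0×9.81/68.30² = 0.6645.
2θ = arcsin(0.6645) = 41.644° or 180° − 41.644° = 138.356°.
So θ = 20.82° or θ = 69.18°.

20.82°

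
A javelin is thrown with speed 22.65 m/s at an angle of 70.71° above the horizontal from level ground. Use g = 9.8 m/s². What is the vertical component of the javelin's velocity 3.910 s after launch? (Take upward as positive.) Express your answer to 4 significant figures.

-16.94 m/s

Initial vertical component: v_y0 = 22.65 sin 70.71° = 21.378 m/s.
v_y(t) = v_y0 − g t = 21.378 − 9.8 × 3.910 = -16.94 m/s.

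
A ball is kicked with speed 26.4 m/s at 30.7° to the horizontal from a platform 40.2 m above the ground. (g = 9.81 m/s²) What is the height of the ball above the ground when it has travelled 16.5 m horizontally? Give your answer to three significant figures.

v_x = 26.4 cos 30.7° = 22.70 m/s, v_y0 = 26.4 sin 30.7° = 13.48 m/s.
Time to reach x = 16.5 m: t = x / v_x = 16.5 / 22.70 = 0.7269 s.
y = 40.2 + v_y0 t − ½ g t² = 40.2 + 13.48×0.7269 − 4.905×0.7269² = 47.4 m.

47.4 m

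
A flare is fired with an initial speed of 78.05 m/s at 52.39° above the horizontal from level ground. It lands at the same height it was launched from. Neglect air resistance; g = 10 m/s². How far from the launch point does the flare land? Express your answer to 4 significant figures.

Components: v_x = 78.05 cos 52.39° = 47.633 m/s, v_y = 78.05 sin 52.39° = 61.830 m/s.
Time of flight (same landing height): t = 2 v_y / g = 2 × 61.830 / 10 = 12.366 s.
Range: R = v_x · t = 47.633 × 12.366 = 589.0 m.

589.0 m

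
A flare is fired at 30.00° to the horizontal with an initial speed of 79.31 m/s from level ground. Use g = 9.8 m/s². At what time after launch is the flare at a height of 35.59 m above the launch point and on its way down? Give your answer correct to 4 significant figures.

7.065 s

v_y0 = 79.31 sin 30.00° = 39.655 m/s.
Set y = v_y0 t − ½ g t² = 35.59: 4.900 t² − 39.655 t + 35.59 = 0.
t = [39.655 ± √(1572.5 − 697.56)] / 9.8 = (39.655 ± 29.579) / 9.8, giving t = 1.028 s or t = 7.065 s.
On the way down corresponds to the larger root: t = 7.065 s.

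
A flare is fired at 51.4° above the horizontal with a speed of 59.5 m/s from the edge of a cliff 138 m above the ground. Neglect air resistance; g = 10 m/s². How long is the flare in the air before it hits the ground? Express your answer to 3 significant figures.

Vertical component: v_y = 59.5 sin 51.4° = 46.50 m/s.
Taking up as positive with launch at y = 138 m, landing at y = 0: 0 = 138 + 46.50 t − ½(10) t².
Solving 5.000 t² − 46.50 t − 138 = 0 gives t = [46.50 + √(46.50² + 4·5.000·138)] / 10.00 = 11.7 s.

11.7 s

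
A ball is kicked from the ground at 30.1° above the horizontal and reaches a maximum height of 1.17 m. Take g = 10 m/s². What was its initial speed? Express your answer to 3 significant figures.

At maximum height v_y = 0, so (v₀ sin θ)² = 2 g H.
v₀ sin 30.1° = √(2 × 10 × 1.17) = 4.837 m/s.
v₀ = 4.837 / sin 30.1° = 4.837 / 0.5015 = 9.65 m/s.

9.65 m/s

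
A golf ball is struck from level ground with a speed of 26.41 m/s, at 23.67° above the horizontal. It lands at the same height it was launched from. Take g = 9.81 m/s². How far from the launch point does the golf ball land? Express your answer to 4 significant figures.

For level ground, R = v₀² sin(2θ) / g.
sin(2 × 23.67°) = sin 47.340° = 0.7354.
R = (26.41)² × 0.7354 / 9.81 = 52.29 m.

52.29 m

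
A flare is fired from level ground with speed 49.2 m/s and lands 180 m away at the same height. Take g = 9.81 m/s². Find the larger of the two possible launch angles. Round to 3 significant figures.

66.6°

Level-ground range: R = v₀² sin(2θ)/g ⇒ sin 2θ = R g / v₀² = 180×9.81/49.2² = 0.7295.
2θ = arcsin(0.7295) = 46.84° or 180° − 46.84° = 133.16°.
So θ = 23.4° or θ = 66.6°.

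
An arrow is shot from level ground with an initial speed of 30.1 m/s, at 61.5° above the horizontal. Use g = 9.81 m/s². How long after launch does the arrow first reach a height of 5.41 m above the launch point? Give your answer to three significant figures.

v_y0 = 30.1 sin 61.5° = 26.45 m/s.
Set y = v_y0 t − ½ g t² = 5.41: 4.905 t² − 26.45 t + 5.41 = 0.
t = [26.45 ± √(699.6 − 106.1)] / 9.81 = (26.45 ± 24.36) / 9.81, giving t = 0.213 s or t = 5.18 s.
The arrow is on the way up at the first time, so t = 0.213 s.

0.213 s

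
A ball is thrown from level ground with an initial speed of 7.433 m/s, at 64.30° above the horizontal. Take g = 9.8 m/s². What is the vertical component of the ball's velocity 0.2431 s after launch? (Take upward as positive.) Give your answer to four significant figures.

4.315 m/s

Initial vertical component: v_y0 = 7.433 sin 64.30° = 6.6977 m/s.
v_y(t) = v_y0 − g t = 6.6977 − 9.8 × 0.2431 = 4.315 m/s.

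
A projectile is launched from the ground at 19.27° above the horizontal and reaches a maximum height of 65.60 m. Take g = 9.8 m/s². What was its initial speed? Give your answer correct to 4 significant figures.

At maximum height v_y = 0, so (v₀ sin θ)² = 2 g H.
v₀ sin 19.27° = √(2 × 9.8 × 65.60) = 35.857 m/s.
v₀ = 35.857 / sin 19.27° = 35.857 / 0.3300 = 108.7 m/s.

108.7 m/s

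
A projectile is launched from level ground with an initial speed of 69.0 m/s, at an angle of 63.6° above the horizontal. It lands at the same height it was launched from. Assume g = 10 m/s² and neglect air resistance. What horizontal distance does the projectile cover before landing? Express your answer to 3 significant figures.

379 m

Components: v_x = 69.0 cos 63.6° = 30.68 m/s, v_y = 69.0 sin 63.6° = 61.80 m/s.
Time of flight (same landing height): t = 2 v_y / g = 2 × 61.80 / 10 = 12.36 s.
Range: R = v_x · t = 30.68 × 12.36 = 379 m.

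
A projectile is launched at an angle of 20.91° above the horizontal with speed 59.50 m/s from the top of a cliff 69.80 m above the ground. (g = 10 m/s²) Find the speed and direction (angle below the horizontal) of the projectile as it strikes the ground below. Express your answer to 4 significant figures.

70.26 m/s at 37.71° below the horizontal

v_x = 59.50 cos 20.91° = 55.581 m/s (constant).
|v_y| at impact = √((21.236)² + 2×10×69.80) = 42.976 m/s.
Speed = √(55.581² + 42.976²) = 70.26 m/s; angle = arctan(42.976/55.581) = 37.71° below horizontal.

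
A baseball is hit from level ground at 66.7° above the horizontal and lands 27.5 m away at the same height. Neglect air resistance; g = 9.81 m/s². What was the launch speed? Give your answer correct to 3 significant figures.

19.3 m/s

On level ground, R = v₀² sin(2θ) / g, so v₀ = √(R g / sin 2θ).
sin(2 × 66.7°) = 0.7266.
v₀ = √(27.5 × 9.81 / 0.7266) = √371.3 = 19.3 m/s.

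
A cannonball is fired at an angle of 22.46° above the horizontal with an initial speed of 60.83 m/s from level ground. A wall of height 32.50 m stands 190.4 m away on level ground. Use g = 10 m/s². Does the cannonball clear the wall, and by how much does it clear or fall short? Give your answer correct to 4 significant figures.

v_x = 60.83 cos 22.46° = 56.216 m/s; v_y0 = 60.83 sin 22.46° = 23.239 m/s.
Time to reach the wall: t = 190.4 / 56.216 = 3.3869 s.
Height at that point: y = 23.239×3.3869 − 5.000×3.3869² = 21.353 m.
That is 32.50 − 21.353 = 11.15 m below the top of the wall, so the cannonball does not clear it.

No — it falls 11.15 m short of clearing the wall.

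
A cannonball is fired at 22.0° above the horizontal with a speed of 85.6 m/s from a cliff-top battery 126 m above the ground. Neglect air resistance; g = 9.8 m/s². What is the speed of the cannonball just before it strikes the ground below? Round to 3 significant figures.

v_x = 85.6 cos 22.0° = 79.37 m/s is unchanged throughout.
For the vertical component, v_y² = v_y0² + 2 g h = (32.07)² + 2×9.8×126 = 3498, so |v_y| = 59.14 m/s.
Impact speed = √(v_x² + v_y²) = √(6300 + 3498) = 99.0 m/s.

99.0 m/s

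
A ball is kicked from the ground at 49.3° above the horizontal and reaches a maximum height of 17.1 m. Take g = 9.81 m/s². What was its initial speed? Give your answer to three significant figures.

At maximum height v_y = 0, so (v₀ sin θ)² = 2 g H.
v₀ sin 49.3° = √(2 × 9.81 × 17.1) = 18.32 m/s.
v₀ = 18.32 / sin 49.3° = 18.32 / 0.7581 = 24.2 m/s.

24.2 m/s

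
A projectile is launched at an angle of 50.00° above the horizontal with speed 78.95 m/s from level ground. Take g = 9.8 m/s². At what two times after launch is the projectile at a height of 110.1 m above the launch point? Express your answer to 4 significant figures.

v_y0 = 78.95 sin 50.00° = 60.479 m/s.
Set y = v_y0 t − ½ g t² = 110.1: 4.900 t² − 60.479 t + 110.1 = 0.
t = [60.479 ± √(3657.7 − 2158.0)] / 9.8 = (60.479 ± 38.726) / 9.8, giving t = 2.220 s or t = 10.12 s.
So the projectile is at 110.1 m at t = 2.220 s (rising) and t = 10.12 s (falling).

2.220 s and 10.12 s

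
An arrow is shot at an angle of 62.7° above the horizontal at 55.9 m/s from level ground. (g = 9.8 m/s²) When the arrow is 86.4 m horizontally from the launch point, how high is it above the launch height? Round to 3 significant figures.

v_x = 55.9 cos 62.7° = 25.64 m/s, v_y0 = 55.9 sin 62.7° = 49.67 m/s.
Time to reach x = 86.4 m: t = x / v_x = 86.4 / 25.64 = 3.370 s.
y = v_y0 t − ½ g t² = 49.67×3.370 − 4.900×3.370² = 112 m.

112 m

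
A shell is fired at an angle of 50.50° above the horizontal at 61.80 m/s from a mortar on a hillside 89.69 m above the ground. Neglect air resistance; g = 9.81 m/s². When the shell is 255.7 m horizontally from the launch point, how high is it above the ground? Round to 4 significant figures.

v_x = 61.80 cos 50.50° = 39.310 m/s, v_y0 = 61.80 sin 50.50° = 47.686 m/s.
Time to reach x = 255.7 m: t = x / v_x = 255.7 / 39.310 = 6.5047 s.
y = 89.69 + v_y0 t − ½ g t² = 89.69 + 47.686×6.5047 − 4.905×6.5047² = 192.3 m.

192.3 m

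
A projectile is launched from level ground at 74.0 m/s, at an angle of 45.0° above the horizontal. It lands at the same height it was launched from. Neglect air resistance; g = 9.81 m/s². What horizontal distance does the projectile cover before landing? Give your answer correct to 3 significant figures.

Components: v_x = 74.0 cos 45.0° = 52.33 m/s, v_y = 74.0 sin 45.0° = 52.33 m/s.
Time of flight (same landing height): t = 2 v_y / g = 2 × 52.33 / 9.81 = 10.67 s.
Range: R = v_x · t = 52.33 × 10.67 = 558 m.

558 m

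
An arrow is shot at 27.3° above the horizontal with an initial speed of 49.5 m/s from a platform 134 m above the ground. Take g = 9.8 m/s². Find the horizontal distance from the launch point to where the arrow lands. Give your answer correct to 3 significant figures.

353 m

Components: v_x = 49.5 cos 27.3° = 43.99 m/s, v_y = 49.5 sin 27.3° = 22.70 m/s.
Vertical: 0 = 134 + 22.70 t − ½(9.8) t² ⇒ 4.900 t² − 22.70 t − 134 = 0.
t = [22.70 + √(515.3 + 2626)] / 9.800 = 8.035 s.
Horizontal: R = v_x · t = 43.99 × 8.035 = 353 m.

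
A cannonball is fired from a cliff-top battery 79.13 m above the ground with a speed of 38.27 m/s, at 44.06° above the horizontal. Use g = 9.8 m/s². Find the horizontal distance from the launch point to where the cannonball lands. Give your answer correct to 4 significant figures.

Components: v_x = 38.27 cos 44.06° = 27.501 m/s, v_y = 38.27 sin 44.06° = 26.613 m/s.
Vertical: 0 = 79.13 + 26.613 t − ½(9.8) t² ⇒ 4.900 t² − 26.613 t − 79.13 = 0.
t = [26.613 + √(708.25 + 1550.9)] / 9.800 = 7.5657 s.
Horizontal: R = v_x · t = 27.501 × 7.5657 = 208.1 m.

208.1 m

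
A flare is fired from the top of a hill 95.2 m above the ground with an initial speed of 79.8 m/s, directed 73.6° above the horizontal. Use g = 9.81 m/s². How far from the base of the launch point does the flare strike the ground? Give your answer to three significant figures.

378 m

Components: v_x = 79.8 cos 73.6° = 22.53 m/s, v_y = 79.8 sin 73.6° = 76.55 m/s.
Vertical: 0 = 95.2 + 76.55 t − ½(9.81) t² ⇒ 4.905 t² − 76.55 t − 95.2 = 0.
t = [76.55 + √(5860 + 1868)] / 9.810 = 16.76 s.
Horizontal: R = v_x · t = 22.53 × 16.76 = 378 m.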